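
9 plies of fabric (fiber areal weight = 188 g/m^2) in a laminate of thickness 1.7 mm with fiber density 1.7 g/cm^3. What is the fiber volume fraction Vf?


Vf = n * FAW / (rho_f * h * 1000) = 9 * 188 / (1.7 * 1.7 * 1000) = 0.5855

0.5855


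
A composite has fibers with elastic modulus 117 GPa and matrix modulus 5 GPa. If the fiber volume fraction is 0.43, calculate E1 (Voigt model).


E1 = Ef*Vf + Em*(1-Vf) = 117*0.43 + 5*0.57 = 53.16 GPa

53.16 GPa


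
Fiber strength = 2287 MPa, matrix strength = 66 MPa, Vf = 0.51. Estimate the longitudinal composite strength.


sigma_1 = sigma_f*Vf + sigma_m*(1-Vf) = 2287*0.51 + 66*0.49 = 1198.7 MPa

1198.7 MPa


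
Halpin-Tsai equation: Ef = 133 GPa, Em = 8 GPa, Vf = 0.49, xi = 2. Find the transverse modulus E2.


eta = (Ef/Em - 1)/(Ef/Em + xi) = (16.625 - 1)/(16.625 + 2) = 0.8389
E2 = Em*(1+xi*eta*Vf)/(1-eta*Vf) = 24.75 GPa

24.75 GPa


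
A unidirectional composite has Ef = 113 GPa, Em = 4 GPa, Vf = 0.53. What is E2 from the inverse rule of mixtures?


1/E2 = Vf/Ef + (1-Vf)/Em = 0.53/113 + 0.47/4
E2 = 8.18 GPa

8.18 GPa


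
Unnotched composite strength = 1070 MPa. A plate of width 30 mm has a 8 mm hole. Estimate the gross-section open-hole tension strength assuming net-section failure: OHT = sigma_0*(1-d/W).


OHT = sigma_0*(1-d/W) = 1070*(1-8/30) = 784.7 MPa

784.7 MPa


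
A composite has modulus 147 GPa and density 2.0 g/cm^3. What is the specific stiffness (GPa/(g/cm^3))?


Specific stiffness = E/rho = 147/2.0 = 73.5 GPa/(g/cm^3)

73.5 GPa/(g/cm^3)


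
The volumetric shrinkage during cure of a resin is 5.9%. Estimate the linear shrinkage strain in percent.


Linear shrinkage ≈ vol_shrink/3 = 5.9/3 = 1.967%

1.967%


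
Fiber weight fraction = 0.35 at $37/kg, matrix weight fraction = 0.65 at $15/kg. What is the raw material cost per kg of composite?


Cost = cost_f*Wf + cost_m*Wm = 37*0.35 + 15*0.65 = $22.7/kg

$22.7/kg


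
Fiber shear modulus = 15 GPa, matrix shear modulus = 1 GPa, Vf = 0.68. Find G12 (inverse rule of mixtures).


1/G12 = Vf/Gf + (1-Vf)/Gm = 0.68/15 + 0.32/1
G12 = 2.74 GPa

2.74 GPa


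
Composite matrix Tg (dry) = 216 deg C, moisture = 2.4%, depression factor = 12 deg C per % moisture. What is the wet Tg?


Tg_wet = Tg_dry - k*moisture = 216 - 12*2.4 = 187.2 deg C

187.2 deg C


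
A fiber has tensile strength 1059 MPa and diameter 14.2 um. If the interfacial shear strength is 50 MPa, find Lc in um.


Lc = sigma_f * d / (2 * tau_i) = 1059 * 14.2 / (2 * 50) = 150.4 um

150.4 um


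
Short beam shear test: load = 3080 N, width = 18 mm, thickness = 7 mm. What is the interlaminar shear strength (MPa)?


ILSS = 3F/(4bh) = 3*3080/(4*18*7) = 18.33 MPa

18.33 MPa


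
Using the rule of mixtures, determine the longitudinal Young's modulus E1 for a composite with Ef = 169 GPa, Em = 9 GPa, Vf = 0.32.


E1 = Ef*Vf + Em*(1-Vf) = 169*0.32 + 9*0.68 = 60.2 GPa

60.2 GPa


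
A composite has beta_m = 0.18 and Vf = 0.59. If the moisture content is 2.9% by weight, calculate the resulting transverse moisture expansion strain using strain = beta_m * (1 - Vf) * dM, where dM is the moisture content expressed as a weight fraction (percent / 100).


dM = 2.9/100 = 0.029
strain = beta_m * (1-Vf) * dM = 0.18 * 0.41 * 0.029 = 0.0021402

0.0021402


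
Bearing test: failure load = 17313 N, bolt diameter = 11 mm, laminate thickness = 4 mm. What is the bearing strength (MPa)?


sigma_br = F/(d*h) = 17313/(11*4) = 393.5 MPa

393.5 MPa


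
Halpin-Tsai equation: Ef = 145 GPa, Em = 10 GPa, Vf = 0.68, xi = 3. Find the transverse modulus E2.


eta = (Ef/Em - 1)/(Ef/Em + xi) = (14.5 - 1)/(14.5 + 3) = 0.7714
E2 = Em*(1+xi*eta*Vf)/(1-eta*Vf) = 54.13 GPa

54.13 GPa


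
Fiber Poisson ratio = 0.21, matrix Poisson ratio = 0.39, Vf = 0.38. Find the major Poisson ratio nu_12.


nu_12 = nu_f*Vf + nu_m*(1-Vf) = 0.21*0.38 + 0.39*0.62 = 0.3216

0.3216


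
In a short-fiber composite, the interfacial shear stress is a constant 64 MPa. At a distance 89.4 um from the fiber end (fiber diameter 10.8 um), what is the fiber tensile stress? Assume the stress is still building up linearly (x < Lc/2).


Force balance: sigma_f * (pi*d^2/4) = tau * (pi*d) * x  ->  sigma_f = 4 * tau * x / d
sigma_f = 4 * 64 * 89.4 / 10.8 = 2119.1 MPa

2119.1 MPa


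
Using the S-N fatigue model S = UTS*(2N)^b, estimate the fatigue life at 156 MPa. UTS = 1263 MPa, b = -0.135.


N = 0.5 * (S/UTS)^(1/b) = 0.5 * (156/1263)^(1/-0.135) = 2.6728e+06 cycles

2.6728e+06 cycles


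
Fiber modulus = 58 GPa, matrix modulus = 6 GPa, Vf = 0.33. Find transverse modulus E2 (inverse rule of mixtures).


1/E2 = Vf/Ef + (1-Vf)/Em = 0.33/58 + 0.67/6
E2 = 8.52 GPa

8.52 GPa


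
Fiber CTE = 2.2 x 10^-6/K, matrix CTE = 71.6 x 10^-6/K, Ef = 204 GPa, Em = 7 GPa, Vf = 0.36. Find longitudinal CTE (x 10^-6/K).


E1 = Ef*Vf + Em*(1-Vf) = 77.92
alpha_1 = (alpha_f*Ef*Vf + alpha_m*Em*(1-Vf))/E1 = 6.19 x 10^-6/K

6.19 x 10^-6/K


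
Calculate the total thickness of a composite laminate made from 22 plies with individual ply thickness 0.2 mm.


h = n * t_ply = 22 * 0.2 = 4.4 mm

4.4 mm


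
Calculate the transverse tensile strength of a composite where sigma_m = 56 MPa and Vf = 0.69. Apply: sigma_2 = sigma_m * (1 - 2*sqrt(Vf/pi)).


factor = 1 - 2*sqrt(0.69/pi) = 0.0627
sigma_2 = 56 * 0.0627 = 3.51 MPa

3.51 MPa


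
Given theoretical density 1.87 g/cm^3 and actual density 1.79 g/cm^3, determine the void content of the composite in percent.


Void% = (rho_theo - rho_actual)/rho_theo * 100 = (1.87 - 1.79)/1.87 * 100 = 4.28%

4.28%


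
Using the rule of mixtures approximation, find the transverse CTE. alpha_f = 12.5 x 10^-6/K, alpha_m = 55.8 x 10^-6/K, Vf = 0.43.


alpha_2 = alpha_f*Vf + alpha_m*(1-Vf) = 12.5*0.43 + 55.8*0.57 = 37.2 x 10^-6/K

37.2 x 10^-6/K


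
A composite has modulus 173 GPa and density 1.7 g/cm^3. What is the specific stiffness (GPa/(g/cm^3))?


Specific stiffness = E/rho = 173/1.7 = 101.8 GPa/(g/cm^3)

101.8 GPa/(g/cm^3)


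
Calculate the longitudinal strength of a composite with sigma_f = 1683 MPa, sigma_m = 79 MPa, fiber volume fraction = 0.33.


sigma_1 = sigma_f*Vf + sigma_m*(1-Vf) = 1683*0.33 + 79*0.67 = 608.3 MPa

608.3 MPa


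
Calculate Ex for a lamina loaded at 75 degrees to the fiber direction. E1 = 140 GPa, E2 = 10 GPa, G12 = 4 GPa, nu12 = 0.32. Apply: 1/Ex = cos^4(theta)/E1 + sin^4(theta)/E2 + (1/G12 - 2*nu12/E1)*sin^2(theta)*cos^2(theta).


cos^4(75) = 0.004487, sin^4(75) = 0.870513, sin^2(75)*cos^2(75) = 0.0625
1/G12 - 2*nu12/E1 = 1/4 - 2*0.32/140 = 0.245429 GPa^-1
1/Ex = 0.004487/140 + 0.870513/10 + 0.245429*0.0625 = 0.1024226 GPa^-1
Ex = 9.76 GPa

9.76 GPa


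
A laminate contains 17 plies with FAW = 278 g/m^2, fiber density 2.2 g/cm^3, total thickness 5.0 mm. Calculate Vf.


Vf = n * FAW / (rho_f * h * 1000) = 17 * 278 / (2.2 * 5.0 * 1000) = 0.4296

0.4296


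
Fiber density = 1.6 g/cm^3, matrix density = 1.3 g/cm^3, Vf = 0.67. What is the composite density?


rho_c = rho_f*Vf + rho_m*(1-Vf) = 1.6*0.67 + 1.3*0.33 = 1.501 g/cm^3

1.501 g/cm^3


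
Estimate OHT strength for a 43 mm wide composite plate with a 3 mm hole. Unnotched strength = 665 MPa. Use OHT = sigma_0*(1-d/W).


OHT = sigma_0*(1-d/W) = 665*(1-3/43) = 618.6 MPa

618.6 MPa


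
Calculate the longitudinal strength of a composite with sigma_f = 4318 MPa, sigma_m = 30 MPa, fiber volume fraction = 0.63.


sigma_1 = sigma_f*Vf + sigma_m*(1-Vf) = 4318*0.63 + 30*0.37 = 2731.4 MPa

2731.4 MPa


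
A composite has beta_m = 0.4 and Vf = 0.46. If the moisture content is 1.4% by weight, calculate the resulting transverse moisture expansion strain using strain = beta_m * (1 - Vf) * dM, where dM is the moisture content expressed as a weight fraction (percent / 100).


dM = 1.4/100 = 0.014
strain = beta_m * (1-Vf) * dM = 0.4 * 0.54 * 0.014 = 0.003024

0.003024


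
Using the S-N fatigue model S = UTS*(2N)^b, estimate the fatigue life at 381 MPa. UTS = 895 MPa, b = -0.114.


N = 0.5 * (S/UTS)^(1/b) = 0.5 * (381/895)^(1/-0.114) = 896.3173 cycles

896.3173 cycles


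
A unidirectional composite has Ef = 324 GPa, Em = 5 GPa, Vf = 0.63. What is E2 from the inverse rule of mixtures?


1/E2 = Vf/Ef + (1-Vf)/Em = 0.63/324 + 0.37/5
E2 = 13.17 GPa

13.17 GPa


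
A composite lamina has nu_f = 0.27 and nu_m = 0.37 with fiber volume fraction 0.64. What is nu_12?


nu_12 = nu_f*Vf + nu_m*(1-Vf) = 0.27*0.64 + 0.37*0.36 = 0.306

0.306


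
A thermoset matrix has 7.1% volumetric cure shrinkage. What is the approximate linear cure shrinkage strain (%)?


Linear shrinkage ≈ vol_shrink/3 = 7.1/3 = 2.367%

2.367%


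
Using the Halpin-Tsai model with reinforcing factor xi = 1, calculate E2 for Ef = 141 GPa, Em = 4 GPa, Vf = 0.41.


eta = (Ef/Em - 1)/(Ef/Em + xi) = (35.25 - 1)/(35.25 + 1) = 0.9448
E2 = Em*(1+xi*eta*Vf)/(1-eta*Vf) = 9.06 GPa

9.06 GPa


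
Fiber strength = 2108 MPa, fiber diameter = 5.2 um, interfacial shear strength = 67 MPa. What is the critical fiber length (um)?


Lc = sigma_f * d / (2 * tau_i) = 2108 * 5.2 / (2 * 67) = 81.8 um

81.8 um


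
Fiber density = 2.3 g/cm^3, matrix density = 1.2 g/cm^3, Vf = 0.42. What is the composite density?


rho_c = rho_f*Vf + rho_m*(1-Vf) = 2.3*0.42 + 1.2*0.58 = 1.662 g/cm^3

1.662 g/cm^3


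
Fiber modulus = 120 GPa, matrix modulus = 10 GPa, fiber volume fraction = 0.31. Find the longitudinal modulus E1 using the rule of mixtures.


E1 = Ef*Vf + Em*(1-Vf) = 120*0.31 + 10*0.69 = 44.1 GPa

44.1 GPa


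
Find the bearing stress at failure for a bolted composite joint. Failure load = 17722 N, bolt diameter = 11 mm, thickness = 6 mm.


sigma_br = F/(d*h) = 17722/(11*6) = 268.5 MPa

268.5 MPa


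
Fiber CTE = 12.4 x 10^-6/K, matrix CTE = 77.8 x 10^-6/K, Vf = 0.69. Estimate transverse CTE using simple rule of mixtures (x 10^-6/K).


alpha_2 = alpha_f*Vf + alpha_m*(1-Vf) = 12.4*0.69 + 77.8*0.31 = 32.7 x 10^-6/K

32.7 x 10^-6/K


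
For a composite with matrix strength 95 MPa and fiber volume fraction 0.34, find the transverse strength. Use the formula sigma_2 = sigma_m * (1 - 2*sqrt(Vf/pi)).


factor = 1 - 2*sqrt(0.34/pi) = 0.342
sigma_2 = 95 * 0.342 = 32.49 MPa

32.49 MPa


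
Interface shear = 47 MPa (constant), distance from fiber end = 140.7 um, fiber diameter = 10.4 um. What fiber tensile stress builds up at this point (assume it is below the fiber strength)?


Force balance: sigma_f * (pi*d^2/4) = tau * (pi*d) * x  ->  sigma_f = 4 * tau * x / d
sigma_f = 4 * 47 * 140.7 / 10.4 = 2543.4 MPa

2543.4 MPa


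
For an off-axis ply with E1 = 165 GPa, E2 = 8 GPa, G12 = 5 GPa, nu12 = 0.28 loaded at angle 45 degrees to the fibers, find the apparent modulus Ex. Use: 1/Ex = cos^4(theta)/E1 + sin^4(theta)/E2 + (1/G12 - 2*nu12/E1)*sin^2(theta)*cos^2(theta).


cos^4(45) = 0.25, sin^4(45) = 0.25, sin^2(45)*cos^2(45) = 0.25
1/G12 - 2*nu12/E1 = 1/5 - 2*0.28/165 = 0.196606 GPa^-1
1/Ex = 0.25/165 + 0.25/8 + 0.196606*0.25 = 0.0819167 GPa^-1
Ex = 12.21 GPa

12.21 GPa


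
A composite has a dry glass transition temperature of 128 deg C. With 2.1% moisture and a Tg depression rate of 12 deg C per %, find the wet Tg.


Tg_wet = Tg_dry - k*moisture = 128 - 12*2.1 = 102.8 deg C

102.8 deg C


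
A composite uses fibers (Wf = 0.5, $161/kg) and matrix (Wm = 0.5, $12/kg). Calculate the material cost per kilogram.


Cost = cost_f*Wf + cost_m*Wm = 161*0.5 + 12*0.5 = $86.5/kg

$86.5/kg


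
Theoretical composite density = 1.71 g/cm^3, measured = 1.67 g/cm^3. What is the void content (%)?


Void% = (rho_theo - rho_actual)/rho_theo * 100 = (1.71 - 1.67)/1.71 * 100 = 2.34%

2.34%


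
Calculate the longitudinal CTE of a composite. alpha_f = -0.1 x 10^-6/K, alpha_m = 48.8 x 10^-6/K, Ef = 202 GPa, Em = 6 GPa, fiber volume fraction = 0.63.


E1 = Ef*Vf + Em*(1-Vf) = 129.48
alpha_1 = (alpha_f*Ef*Vf + alpha_m*Em*(1-Vf))/E1 = 0.74 x 10^-6/K

0.74 x 10^-6/K


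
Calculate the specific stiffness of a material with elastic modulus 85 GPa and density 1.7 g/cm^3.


Specific stiffness = E/rho = 85/1.7 = 50.0 GPa/(g/cm^3)

50.0 GPa/(g/cm^3)


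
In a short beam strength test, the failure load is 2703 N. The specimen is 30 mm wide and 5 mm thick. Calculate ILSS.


ILSS = 3F/(4bh) = 3*2703/(4*30*5) = 13.52 MPa

13.52 MPa


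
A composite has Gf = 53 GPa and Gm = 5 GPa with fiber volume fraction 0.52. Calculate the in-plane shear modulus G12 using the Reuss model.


1/G12 = Vf/Gf + (1-Vf)/Gm = 0.52/53 + 0.48/5
G12 = 9.45 GPa

9.45 GPa


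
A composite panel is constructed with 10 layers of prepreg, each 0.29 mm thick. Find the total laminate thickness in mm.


h = n * t_ply = 10 * 0.29 = 2.9 mm

2.9 mm


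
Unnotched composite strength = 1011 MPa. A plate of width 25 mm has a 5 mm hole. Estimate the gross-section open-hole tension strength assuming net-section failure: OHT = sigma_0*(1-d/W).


OHT = sigma_0*(1-d/W) = 1011*(1-5/25) = 808.8 MPa

808.8 MPa


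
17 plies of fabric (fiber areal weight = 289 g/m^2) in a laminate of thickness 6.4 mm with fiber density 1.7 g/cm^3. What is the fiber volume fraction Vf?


Vf = n * FAW / (rho_f * h * 1000) = 17 * 289 / (1.7 * 6.4 * 1000) = 0.4516

0.4516


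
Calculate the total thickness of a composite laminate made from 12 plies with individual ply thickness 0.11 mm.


h = n * t_ply = 12 * 0.11 = 1.32 mm

1.32 mm


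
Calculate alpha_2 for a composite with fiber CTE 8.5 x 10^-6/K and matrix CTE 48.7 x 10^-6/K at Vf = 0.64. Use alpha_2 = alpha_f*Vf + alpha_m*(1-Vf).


alpha_2 = alpha_f*Vf + alpha_m*(1-Vf) = 8.5*0.64 + 48.7*0.36 = 23.0 x 10^-6/K

23.0 x 10^-6/K


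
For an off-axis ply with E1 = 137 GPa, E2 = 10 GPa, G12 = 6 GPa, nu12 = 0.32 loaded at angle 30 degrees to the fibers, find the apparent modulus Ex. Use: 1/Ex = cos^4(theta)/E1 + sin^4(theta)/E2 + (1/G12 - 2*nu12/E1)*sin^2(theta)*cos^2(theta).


cos^4(30) = 0.5625, sin^4(30) = 0.0625, sin^2(30)*cos^2(30) = 0.1875
1/G12 - 2*nu12/E1 = 1/6 - 2*0.32/137 = 0.161995 GPa^-1
1/Ex = 0.5625/137 + 0.0625/10 + 0.161995*0.1875 = 0.0407299 GPa^-1
Ex = 24.55 GPa

24.55 GPa


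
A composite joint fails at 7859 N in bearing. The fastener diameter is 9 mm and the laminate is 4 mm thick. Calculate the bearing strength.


sigma_br = F/(d*h) = 7859/(9*4) = 218.3 MPa

218.3 MPa


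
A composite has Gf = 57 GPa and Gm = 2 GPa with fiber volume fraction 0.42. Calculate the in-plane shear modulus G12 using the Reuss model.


1/G12 = Vf/Gf + (1-Vf)/Gm = 0.42/57 + 0.58/2
G12 = 3.36 GPa

3.36 GPa


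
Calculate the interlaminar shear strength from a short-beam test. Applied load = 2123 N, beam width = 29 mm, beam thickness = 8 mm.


ILSS = 3F/(4bh) = 3*2123/(4*29*8) = 6.86 MPa

6.86 MPa


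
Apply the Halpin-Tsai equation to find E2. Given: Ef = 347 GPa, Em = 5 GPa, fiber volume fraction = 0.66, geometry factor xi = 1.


eta = (Ef/Em - 1)/(Ef/Em + xi) = (69.4 - 1)/(69.4 + 1) = 0.9716
E2 = Em*(1+xi*eta*Vf)/(1-eta*Vf) = 22.87 GPa

22.87 GPa


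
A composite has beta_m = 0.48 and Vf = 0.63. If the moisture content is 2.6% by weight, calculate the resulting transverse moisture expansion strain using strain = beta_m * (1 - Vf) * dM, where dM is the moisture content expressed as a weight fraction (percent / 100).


dM = 2.6/100 = 0.026
strain = beta_m * (1-Vf) * dM = 0.48 * 0.37 * 0.026 = 0.0046176

0.0046176


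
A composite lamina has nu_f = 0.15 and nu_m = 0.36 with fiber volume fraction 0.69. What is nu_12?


nu_12 = nu_f*Vf + nu_m*(1-Vf) = 0.15*0.69 + 0.36*0.31 = 0.2151

0.2151


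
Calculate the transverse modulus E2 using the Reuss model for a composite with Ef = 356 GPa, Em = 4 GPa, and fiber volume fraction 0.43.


1/E2 = Vf/Ef + (1-Vf)/Em = 0.43/356 + 0.57/4
E2 = 6.96 GPa

6.96 GPa


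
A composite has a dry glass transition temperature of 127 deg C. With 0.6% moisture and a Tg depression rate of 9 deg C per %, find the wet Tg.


Tg_wet = Tg_dry - k*moisture = 127 - 9*0.6 = 121.6 deg C

121.6 deg C


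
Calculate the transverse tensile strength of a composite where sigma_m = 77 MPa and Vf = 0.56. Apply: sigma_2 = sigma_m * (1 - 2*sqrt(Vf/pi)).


factor = 1 - 2*sqrt(0.56/pi) = 0.1556
sigma_2 = 77 * 0.1556 = 11.98 MPa

11.98 MPa


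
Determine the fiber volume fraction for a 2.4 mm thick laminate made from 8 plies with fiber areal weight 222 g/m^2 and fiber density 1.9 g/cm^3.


Vf = n * FAW / (rho_f * h * 1000) = 8 * 222 / (1.9 * 2.4 * 1000) = 0.3895

0.3895


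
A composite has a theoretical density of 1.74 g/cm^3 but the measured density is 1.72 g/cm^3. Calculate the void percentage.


Void% = (rho_theo - rho_actual)/rho_theo * 100 = (1.74 - 1.72)/1.74 * 100 = 1.15%

1.15%


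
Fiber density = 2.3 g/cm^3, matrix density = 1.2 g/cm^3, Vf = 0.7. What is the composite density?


rho_c = rho_f*Vf + rho_m*(1-Vf) = 2.3*0.7 + 1.2*0.3 = 1.97 g/cm^3

1.97 g/cm^3


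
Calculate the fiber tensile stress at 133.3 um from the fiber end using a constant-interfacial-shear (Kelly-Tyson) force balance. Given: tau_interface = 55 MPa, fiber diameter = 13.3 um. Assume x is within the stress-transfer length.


Force balance: sigma_f * (pi*d^2/4) = tau * (pi*d) * x  ->  sigma_f = 4 * tau * x / d
sigma_f = 4 * 55 * 133.3 / 13.3 = 2205.0 MPa

2205.0 MPa


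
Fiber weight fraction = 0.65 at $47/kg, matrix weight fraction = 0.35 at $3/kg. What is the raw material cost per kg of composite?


Cost = cost_f*Wf + cost_m*Wm = 47*0.65 + 3*0.35 = $31.6/kg

$31.6/kg


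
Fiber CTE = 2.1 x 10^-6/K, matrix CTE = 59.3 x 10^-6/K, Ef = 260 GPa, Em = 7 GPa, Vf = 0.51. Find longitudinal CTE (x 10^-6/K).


E1 = Ef*Vf + Em*(1-Vf) = 136.03
alpha_1 = (alpha_f*Ef*Vf + alpha_m*Em*(1-Vf))/E1 = 3.54 x 10^-6/K

3.54 x 10^-6/K


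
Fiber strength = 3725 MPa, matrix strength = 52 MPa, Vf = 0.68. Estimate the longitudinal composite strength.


sigma_1 = sigma_f*Vf + sigma_m*(1-Vf) = 3725*0.68 + 52*0.32 = 2549.6 MPa

2549.6 MPa


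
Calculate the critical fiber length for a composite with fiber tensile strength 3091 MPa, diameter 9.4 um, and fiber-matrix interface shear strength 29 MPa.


Lc = sigma_f * d / (2 * tau_i) = 3091 * 9.4 / (2 * 29) = 501.0 um

501.0 um


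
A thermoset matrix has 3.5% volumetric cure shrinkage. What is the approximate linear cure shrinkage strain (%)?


Linear shrinkage ≈ vol_shrink/3 = 3.5/3 = 1.167%

1.167%


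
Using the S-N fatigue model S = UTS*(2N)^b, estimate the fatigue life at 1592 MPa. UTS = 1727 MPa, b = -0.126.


N = 0.5 * (S/UTS)^(1/b) = 0.5 * (1592/1727)^(1/-0.126) = 0.9539 cycles

0.9539 cycles


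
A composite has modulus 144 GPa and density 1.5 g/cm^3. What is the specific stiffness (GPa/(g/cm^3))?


Specific stiffness = E/rho = 144/1.5 = 96.0 GPa/(g/cm^3)

96.0 GPa/(g/cm^3)


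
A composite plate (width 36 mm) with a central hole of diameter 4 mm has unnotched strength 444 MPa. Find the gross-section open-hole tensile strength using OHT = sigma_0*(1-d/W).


OHT = sigma_0*(1-d/W) = 444*(1-4/36) = 394.7 MPa

394.7 MPa


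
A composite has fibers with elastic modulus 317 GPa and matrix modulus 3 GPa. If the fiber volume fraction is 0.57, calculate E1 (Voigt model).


E1 = Ef*Vf + Em*(1-Vf) = 317*0.57 + 3*0.43 = 181.98 GPa

181.98 GPa


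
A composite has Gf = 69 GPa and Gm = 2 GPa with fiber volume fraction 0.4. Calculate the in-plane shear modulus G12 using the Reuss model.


1/G12 = Vf/Gf + (1-Vf)/Gm = 0.4/69 + 0.6/2
G12 = 3.27 GPa

3.27 GPa


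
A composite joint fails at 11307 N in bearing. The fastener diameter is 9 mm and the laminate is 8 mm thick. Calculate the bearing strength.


sigma_br = F/(d*h) = 11307/(9*8) = 157.0 MPa

157.0 MPa


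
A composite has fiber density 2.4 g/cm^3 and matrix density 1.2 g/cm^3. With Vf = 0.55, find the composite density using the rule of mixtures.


rho_c = rho_f*Vf + rho_m*(1-Vf) = 2.4*0.55 + 1.2*0.45 = 1.86 g/cm^3

1.86 g/cm^3


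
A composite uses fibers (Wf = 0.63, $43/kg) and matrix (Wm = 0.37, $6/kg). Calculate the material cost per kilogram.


Cost = cost_f*Wf + cost_m*Wm = 43*0.63 + 6*0.37 = $29.31/kg

$29.31/kg


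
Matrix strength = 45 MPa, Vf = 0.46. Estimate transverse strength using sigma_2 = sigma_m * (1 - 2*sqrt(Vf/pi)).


factor = 1 - 2*sqrt(0.46/pi) = 0.2347
sigma_2 = 45 * 0.2347 = 10.56 MPa

10.56 MPa


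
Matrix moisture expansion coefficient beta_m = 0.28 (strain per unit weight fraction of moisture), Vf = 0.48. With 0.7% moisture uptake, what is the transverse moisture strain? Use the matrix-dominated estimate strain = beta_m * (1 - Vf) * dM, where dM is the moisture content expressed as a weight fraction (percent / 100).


dM = 0.7/100 = 0.007
strain = beta_m * (1-Vf) * dM = 0.28 * 0.52 * 0.007 = 0.0010192

0.0010192


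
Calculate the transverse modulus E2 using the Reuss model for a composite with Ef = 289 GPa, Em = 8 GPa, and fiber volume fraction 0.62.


1/E2 = Vf/Ef + (1-Vf)/Em = 0.62/289 + 0.38/8
E2 = 20.14 GPa

20.14 GPa


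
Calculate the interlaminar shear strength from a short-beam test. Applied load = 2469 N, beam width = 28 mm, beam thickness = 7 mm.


ILSS = 3F/(4bh) = 3*2469/(4*28*7) = 9.45 MPa

9.45 MPa


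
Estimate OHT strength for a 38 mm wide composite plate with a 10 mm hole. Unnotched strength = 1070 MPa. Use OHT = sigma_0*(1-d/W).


OHT = sigma_0*(1-d/W) = 1070*(1-10/38) = 788.4 MPa

788.4 MPa


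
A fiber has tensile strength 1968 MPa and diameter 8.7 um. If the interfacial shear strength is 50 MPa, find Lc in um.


Lc = sigma_f * d / (2 * tau_i) = 1968 * 8.7 / (2 * 50) = 171.2 um

171.2 um


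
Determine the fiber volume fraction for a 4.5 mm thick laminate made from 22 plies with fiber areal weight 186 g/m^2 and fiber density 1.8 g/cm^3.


Vf = n * FAW / (rho_f * h * 1000) = 22 * 186 / (1.8 * 4.5 * 1000) = 0.5052

0.5052


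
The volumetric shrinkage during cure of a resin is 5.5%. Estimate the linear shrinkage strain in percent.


Linear shrinkage ≈ vol_shrink/3 = 5.5/3 = 1.833%

1.833%


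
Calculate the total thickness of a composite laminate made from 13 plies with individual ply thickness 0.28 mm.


h = n * t_ply = 13 * 0.28 = 3.64 mm

3.64 mm


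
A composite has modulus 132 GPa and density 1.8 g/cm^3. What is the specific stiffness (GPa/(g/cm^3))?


Specific stiffness = E/rho = 132/1.8 = 73.3 GPa/(g/cm^3)

73.3 GPa/(g/cm^3)


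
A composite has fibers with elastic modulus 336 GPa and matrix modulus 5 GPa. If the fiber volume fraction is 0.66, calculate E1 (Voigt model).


E1 = Ef*Vf + Em*(1-Vf) = 336*0.66 + 5*0.34 = 223.46 GPa

223.46 GPa


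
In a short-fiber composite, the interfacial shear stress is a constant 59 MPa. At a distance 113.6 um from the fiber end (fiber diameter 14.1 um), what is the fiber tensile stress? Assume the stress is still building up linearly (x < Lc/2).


Force balance: sigma_f * (pi*d^2/4) = tau * (pi*d) * x  ->  sigma_f = 4 * tau * x / d
sigma_f = 4 * 59 * 113.6 / 14.1 = 1901.4 MPa

1901.4 MPa


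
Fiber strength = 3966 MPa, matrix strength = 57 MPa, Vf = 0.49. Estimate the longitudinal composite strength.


sigma_1 = sigma_f*Vf + sigma_m*(1-Vf) = 3966*0.49 + 57*0.51 = 1972.4 MPa

1972.4 MPa


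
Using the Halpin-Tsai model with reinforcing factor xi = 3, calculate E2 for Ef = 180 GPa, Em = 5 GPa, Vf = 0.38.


eta = (Ef/Em - 1)/(Ef/Em + xi) = (36.0 - 1)/(36.0 + 3) = 0.8974
E2 = Em*(1+xi*eta*Vf)/(1-eta*Vf) = 15.35 GPa

15.35 GPa


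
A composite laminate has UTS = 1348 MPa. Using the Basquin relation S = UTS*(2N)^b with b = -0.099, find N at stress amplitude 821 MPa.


N = 0.5 * (S/UTS)^(1/b) = 0.5 * (821/1348)^(1/-0.099) = 74.8496 cycles

74.8496 cycles


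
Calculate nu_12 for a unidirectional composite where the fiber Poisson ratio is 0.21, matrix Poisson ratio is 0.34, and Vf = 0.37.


nu_12 = nu_f*Vf + nu_m*(1-Vf) = 0.21*0.37 + 0.34*0.63 = 0.2919

0.2919


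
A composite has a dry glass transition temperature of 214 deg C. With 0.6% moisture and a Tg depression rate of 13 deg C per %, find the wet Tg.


Tg_wet = Tg_dry - k*moisture = 214 - 13*0.6 = 206.2 deg C

206.2 deg C


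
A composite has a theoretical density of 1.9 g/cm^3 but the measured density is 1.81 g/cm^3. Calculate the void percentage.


Void% = (rho_theo - rho_actual)/rho_theo * 100 = (1.9 - 1.81)/1.9 * 100 = 4.74%

4.74%


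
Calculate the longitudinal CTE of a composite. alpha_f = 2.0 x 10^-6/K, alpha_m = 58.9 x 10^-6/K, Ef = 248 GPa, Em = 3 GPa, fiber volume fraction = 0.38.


E1 = Ef*Vf + Em*(1-Vf) = 96.1
alpha_1 = (alpha_f*Ef*Vf + alpha_m*Em*(1-Vf))/E1 = 3.1 x 10^-6/K

3.1 x 10^-6/K


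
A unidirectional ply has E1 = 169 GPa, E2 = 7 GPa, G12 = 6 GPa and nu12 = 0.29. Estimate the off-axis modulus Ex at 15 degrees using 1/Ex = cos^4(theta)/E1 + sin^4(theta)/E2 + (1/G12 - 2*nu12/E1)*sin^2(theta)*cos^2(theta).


cos^4(15) = 0.870513, sin^4(15) = 0.004487, sin^2(15)*cos^2(15) = 0.0625
1/G12 - 2*nu12/E1 = 1/6 - 2*0.29/169 = 0.163235 GPa^-1
1/Ex = 0.870513/169 + 0.004487/7 + 0.163235*0.0625 = 0.0159942 GPa^-1
Ex = 62.52 GPa

62.52 GPa


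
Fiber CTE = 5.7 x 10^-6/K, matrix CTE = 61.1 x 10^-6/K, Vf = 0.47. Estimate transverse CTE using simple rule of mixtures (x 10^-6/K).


alpha_2 = alpha_f*Vf + alpha_m*(1-Vf) = 5.7*0.47 + 61.1*0.53 = 35.1 x 10^-6/K

35.1 x 10^-6/K


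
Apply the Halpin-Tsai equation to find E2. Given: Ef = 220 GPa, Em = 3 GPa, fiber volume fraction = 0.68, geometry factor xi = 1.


eta = (Ef/Em - 1)/(Ef/Em + xi) = (73.3333 - 1)/(73.3333 + 1) = 0.9731
E2 = Em*(1+xi*eta*Vf)/(1-eta*Vf) = 14.74 GPa

14.74 GPa


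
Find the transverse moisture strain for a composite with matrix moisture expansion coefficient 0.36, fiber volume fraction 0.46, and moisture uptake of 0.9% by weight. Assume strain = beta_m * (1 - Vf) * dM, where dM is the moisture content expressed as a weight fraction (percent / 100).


dM = 0.9/100 = 0.009
strain = beta_m * (1-Vf) * dM = 0.36 * 0.54 * 0.009 = 0.0017496

0.0017496


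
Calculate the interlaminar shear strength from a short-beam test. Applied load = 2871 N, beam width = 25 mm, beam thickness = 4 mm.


ILSS = 3F/(4bh) = 3*2871/(4*25*4) = 21.53 MPa

21.53 MPa


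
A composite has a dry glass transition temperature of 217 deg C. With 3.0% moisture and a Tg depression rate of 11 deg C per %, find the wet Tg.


Tg_wet = Tg_dry - k*moisture = 217 - 11*3.0 = 184.0 deg C

184.0 deg C


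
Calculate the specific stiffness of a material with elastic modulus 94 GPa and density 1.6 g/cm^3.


Specific stiffness = E/rho = 94/1.6 = 58.8 GPa/(g/cm^3)

58.8 GPa/(g/cm^3)


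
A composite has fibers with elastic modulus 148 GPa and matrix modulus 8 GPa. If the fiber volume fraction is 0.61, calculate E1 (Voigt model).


E1 = Ef*Vf + Em*(1-Vf) = 148*0.61 + 8*0.39 = 93.4 GPa

93.4 GPa


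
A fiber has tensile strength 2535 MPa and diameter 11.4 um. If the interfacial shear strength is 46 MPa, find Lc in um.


Lc = sigma_f * d / (2 * tau_i) = 2535 * 11.4 / (2 * 46) = 314.1 um

314.1 um


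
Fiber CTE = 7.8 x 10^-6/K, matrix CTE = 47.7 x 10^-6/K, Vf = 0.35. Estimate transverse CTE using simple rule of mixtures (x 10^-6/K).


alpha_2 = alpha_f*Vf + alpha_m*(1-Vf) = 7.8*0.35 + 47.7*0.65 = 33.7 x 10^-6/K

33.7 x 10^-6/K


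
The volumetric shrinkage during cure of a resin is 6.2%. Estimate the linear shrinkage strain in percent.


Linear shrinkage ≈ vol_shrink/3 = 6.2/3 = 2.067%

2.067%


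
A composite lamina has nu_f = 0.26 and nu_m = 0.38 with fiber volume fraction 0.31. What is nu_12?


nu_12 = nu_f*Vf + nu_m*(1-Vf) = 0.26*0.31 + 0.38*0.69 = 0.3428

0.3428


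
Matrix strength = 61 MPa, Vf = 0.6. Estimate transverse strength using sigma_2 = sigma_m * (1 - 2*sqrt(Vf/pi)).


factor = 1 - 2*sqrt(0.6/pi) = 0.126
sigma_2 = 61 * 0.126 = 7.68 MPa

7.68 MPa


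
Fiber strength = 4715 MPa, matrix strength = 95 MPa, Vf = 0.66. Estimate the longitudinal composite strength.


sigma_1 = sigma_f*Vf + sigma_m*(1-Vf) = 4715*0.66 + 95*0.34 = 3144.2 MPa

3144.2 MPa


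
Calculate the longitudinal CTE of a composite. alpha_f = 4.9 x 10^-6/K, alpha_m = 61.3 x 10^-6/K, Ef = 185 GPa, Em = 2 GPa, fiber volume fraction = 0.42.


E1 = Ef*Vf + Em*(1-Vf) = 78.86
alpha_1 = (alpha_f*Ef*Vf + alpha_m*Em*(1-Vf))/E1 = 5.73 x 10^-6/K

5.73 x 10^-6/K


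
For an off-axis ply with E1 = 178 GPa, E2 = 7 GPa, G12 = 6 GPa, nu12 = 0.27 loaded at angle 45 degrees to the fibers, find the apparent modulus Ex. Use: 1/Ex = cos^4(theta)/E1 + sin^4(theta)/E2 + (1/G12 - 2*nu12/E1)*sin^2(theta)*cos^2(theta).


cos^4(45) = 0.25, sin^4(45) = 0.25, sin^2(45)*cos^2(45) = 0.25
1/G12 - 2*nu12/E1 = 1/6 - 2*0.27/178 = 0.163633 GPa^-1
1/Ex = 0.25/178 + 0.25/7 + 0.163633*0.25 = 0.078027 GPa^-1
Ex = 12.82 GPa

12.82 GPa


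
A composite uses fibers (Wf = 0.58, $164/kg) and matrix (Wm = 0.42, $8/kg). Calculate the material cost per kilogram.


Cost = cost_f*Wf + cost_m*Wm = 164*0.58 + 8*0.42 = $98.48/kg

$98.48/kg


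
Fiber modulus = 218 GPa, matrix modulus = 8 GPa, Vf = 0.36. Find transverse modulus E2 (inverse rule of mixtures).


1/E2 = Vf/Ef + (1-Vf)/Em = 0.36/218 + 0.64/8
E2 = 12.25 GPa

12.25 GPa


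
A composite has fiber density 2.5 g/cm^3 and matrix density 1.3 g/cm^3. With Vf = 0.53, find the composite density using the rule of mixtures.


rho_c = rho_f*Vf + rho_m*(1-Vf) = 2.5*0.53 + 1.3*0.47 = 1.936 g/cm^3

1.936 g/cm^3


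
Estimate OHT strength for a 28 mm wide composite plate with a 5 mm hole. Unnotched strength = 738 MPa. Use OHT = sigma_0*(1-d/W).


OHT = sigma_0*(1-d/W) = 738*(1-5/28) = 606.2 MPa

606.2 MPa


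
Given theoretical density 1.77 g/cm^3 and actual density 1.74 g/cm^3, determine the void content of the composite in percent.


Void% = (rho_theo - rho_actual)/rho_theo * 100 = (1.77 - 1.74)/1.77 * 100 = 1.69%

1.69%


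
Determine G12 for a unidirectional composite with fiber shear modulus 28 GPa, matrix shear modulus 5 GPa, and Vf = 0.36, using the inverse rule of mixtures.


1/G12 = Vf/Gf + (1-Vf)/Gm = 0.36/28 + 0.64/5
G12 = 7.1 GPa

7.1 GPa


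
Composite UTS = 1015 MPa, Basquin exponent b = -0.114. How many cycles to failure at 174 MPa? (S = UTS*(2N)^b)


N = 0.5 * (S/UTS)^(1/b) = 0.5 * (174/1015)^(1/-0.114) = 2.6154e+06 cycles

2.6154e+06 cycles


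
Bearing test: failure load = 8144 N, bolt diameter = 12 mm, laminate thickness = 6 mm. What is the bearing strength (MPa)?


sigma_br = F/(d*h) = 8144/(12*6) = 113.1 MPa

113.1 MPa


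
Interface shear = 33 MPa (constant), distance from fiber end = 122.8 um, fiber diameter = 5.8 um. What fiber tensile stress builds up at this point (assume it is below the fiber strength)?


Force balance: sigma_f * (pi*d^2/4) = tau * (pi*d) * x  ->  sigma_f = 4 * tau * x / d
sigma_f = 4 * 33 * 122.8 / 5.8 = 2794.8 MPa

2794.8 MPa


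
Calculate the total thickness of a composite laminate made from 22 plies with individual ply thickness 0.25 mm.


h = n * t_ply = 22 * 0.25 = 5.5 mm

5.5 mm


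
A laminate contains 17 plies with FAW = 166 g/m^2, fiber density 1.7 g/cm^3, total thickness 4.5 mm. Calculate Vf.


Vf = n * FAW / (rho_f * h * 1000) = 17 * 166 / (1.7 * 4.5 * 1000) = 0.3689

0.3689


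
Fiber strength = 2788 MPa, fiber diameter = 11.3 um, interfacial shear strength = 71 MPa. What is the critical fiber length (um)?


Lc = sigma_f * d / (2 * tau_i) = 2788 * 11.3 / (2 * 71) = 221.9 um

221.9 um


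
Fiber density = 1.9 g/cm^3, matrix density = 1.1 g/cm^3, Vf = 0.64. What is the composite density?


rho_c = rho_f*Vf + rho_m*(1-Vf) = 1.9*0.64 + 1.1*0.36 = 1.612 g/cm^3

1.612 g/cm^3


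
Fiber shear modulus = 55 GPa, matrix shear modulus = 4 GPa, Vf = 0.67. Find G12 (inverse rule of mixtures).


1/G12 = Vf/Gf + (1-Vf)/Gm = 0.67/55 + 0.33/4
G12 = 10.56 GPa

10.56 GPa


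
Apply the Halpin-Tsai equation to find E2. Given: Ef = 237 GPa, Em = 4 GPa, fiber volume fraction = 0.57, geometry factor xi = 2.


eta = (Ef/Em - 1)/(Ef/Em + xi) = (59.25 - 1)/(59.25 + 2) = 0.951
E2 = Em*(1+xi*eta*Vf)/(1-eta*Vf) = 18.21 GPa

18.21 GPa


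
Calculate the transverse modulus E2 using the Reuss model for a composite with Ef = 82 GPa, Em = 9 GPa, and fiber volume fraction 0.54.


1/E2 = Vf/Ef + (1-Vf)/Em = 0.54/82 + 0.46/9
E2 = 17.33 GPa

17.33 GPa


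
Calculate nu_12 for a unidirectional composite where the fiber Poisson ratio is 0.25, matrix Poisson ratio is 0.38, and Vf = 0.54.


nu_12 = nu_f*Vf + nu_m*(1-Vf) = 0.25*0.54 + 0.38*0.46 = 0.3098

0.3098


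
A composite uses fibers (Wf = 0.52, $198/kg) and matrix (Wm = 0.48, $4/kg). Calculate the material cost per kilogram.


Cost = cost_f*Wf + cost_m*Wm = 198*0.52 + 4*0.48 = $104.88/kg

$104.88/kg


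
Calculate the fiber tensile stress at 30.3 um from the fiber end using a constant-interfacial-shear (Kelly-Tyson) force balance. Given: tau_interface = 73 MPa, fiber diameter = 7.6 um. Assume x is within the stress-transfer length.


Force balance: sigma_f * (pi*d^2/4) = tau * (pi*d) * x  ->  sigma_f = 4 * tau * x / d
sigma_f = 4 * 73 * 30.3 / 7.6 = 1164.2 MPa

1164.2 MPa


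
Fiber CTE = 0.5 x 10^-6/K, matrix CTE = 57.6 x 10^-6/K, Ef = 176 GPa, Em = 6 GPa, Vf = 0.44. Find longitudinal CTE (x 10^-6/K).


E1 = Ef*Vf + Em*(1-Vf) = 80.8
alpha_1 = (alpha_f*Ef*Vf + alpha_m*Em*(1-Vf))/E1 = 2.87 x 10^-6/K

2.87 x 10^-6/K


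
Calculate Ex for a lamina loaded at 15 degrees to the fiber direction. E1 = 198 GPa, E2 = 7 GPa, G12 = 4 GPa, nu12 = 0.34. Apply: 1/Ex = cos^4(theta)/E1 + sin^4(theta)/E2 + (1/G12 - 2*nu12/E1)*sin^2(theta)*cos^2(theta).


cos^4(15) = 0.870513, sin^4(15) = 0.004487, sin^2(15)*cos^2(15) = 0.0625
1/G12 - 2*nu12/E1 = 1/4 - 2*0.34/198 = 0.246566 GPa^-1
1/Ex = 0.870513/198 + 0.004487/7 + 0.246566*0.0625 = 0.0204479 GPa^-1
Ex = 48.9 GPa

48.9 GPa


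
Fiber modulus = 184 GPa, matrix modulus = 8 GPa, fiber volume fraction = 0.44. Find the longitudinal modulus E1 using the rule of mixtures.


E1 = Ef*Vf + Em*(1-Vf) = 184*0.44 + 8*0.56 = 85.44 GPa

85.44 GPa


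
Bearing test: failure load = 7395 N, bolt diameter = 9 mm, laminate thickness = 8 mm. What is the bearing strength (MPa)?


sigma_br = F/(d*h) = 7395/(9*8) = 102.7 MPa

102.7 MPa


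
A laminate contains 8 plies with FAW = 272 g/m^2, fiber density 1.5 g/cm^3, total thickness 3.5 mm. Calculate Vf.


Vf = n * FAW / (rho_f * h * 1000) = 8 * 272 / (1.5 * 3.5 * 1000) = 0.4145

0.4145


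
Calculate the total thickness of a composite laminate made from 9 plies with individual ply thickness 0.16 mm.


h = n * t_ply = 9 * 0.16 = 1.44 mm

1.44 mm


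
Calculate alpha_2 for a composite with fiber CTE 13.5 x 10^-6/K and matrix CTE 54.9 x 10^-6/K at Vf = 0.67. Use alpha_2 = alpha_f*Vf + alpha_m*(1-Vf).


alpha_2 = alpha_f*Vf + alpha_m*(1-Vf) = 13.5*0.67 + 54.9*0.33 = 27.2 x 10^-6/K

27.2 x 10^-6/K


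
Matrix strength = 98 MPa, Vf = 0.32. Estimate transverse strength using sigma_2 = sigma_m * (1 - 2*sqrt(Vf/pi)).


factor = 1 - 2*sqrt(0.32/pi) = 0.3617
sigma_2 = 98 * 0.3617 = 35.45 MPa

35.45 MPa


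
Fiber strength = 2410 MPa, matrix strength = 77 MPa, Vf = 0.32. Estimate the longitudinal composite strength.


sigma_1 = sigma_f*Vf + sigma_m*(1-Vf) = 2410*0.32 + 77*0.68 = 823.6 MPa

823.6 MPa


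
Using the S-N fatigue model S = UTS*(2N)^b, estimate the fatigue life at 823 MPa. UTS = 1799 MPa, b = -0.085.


N = 0.5 * (S/UTS)^(1/b) = 0.5 * (823/1799)^(1/-0.085) = 4950.3133 cycles

4950.3133 cycles


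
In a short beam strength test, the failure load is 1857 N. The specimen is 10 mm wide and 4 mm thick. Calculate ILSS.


ILSS = 3F/(4bh) = 3*1857/(4*10*4) = 34.82 MPa

34.82 MPa


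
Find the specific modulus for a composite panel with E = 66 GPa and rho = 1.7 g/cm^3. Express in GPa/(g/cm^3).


Specific stiffness = E/rho = 66/1.7 = 38.8 GPa/(g/cm^3)

38.8 GPa/(g/cm^3)


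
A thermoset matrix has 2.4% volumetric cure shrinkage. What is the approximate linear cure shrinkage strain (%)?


Linear shrinkage ≈ vol_shrink/3 = 2.4/3 = 0.8%

0.8%


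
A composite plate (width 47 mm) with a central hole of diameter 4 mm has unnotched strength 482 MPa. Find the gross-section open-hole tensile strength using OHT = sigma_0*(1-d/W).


OHT = sigma_0*(1-d/W) = 482*(1-4/47) = 441.0 MPa

441.0 MPa


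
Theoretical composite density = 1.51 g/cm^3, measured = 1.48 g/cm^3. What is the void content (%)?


Void% = (rho_theo - rho_actual)/rho_theo * 100 = (1.51 - 1.48)/1.51 * 100 = 1.99%

1.99%


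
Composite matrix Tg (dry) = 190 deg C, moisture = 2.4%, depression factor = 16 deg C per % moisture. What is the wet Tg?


Tg_wet = Tg_dry - k*moisture = 190 - 16*2.4 = 151.6 deg C

151.6 deg C


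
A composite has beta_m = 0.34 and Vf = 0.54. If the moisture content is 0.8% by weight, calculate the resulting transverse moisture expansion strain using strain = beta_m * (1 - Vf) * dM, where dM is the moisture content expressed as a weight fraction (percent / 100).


dM = 0.8/100 = 0.008
strain = beta_m * (1-Vf) * dM = 0.34 * 0.46 * 0.008 = 0.0012512

0.0012512


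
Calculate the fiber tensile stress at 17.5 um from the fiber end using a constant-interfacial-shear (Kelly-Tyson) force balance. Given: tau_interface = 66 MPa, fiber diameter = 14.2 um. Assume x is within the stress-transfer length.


Force balance: sigma_f * (pi*d^2/4) = tau * (pi*d) * x  ->  sigma_f = 4 * tau * x / d
sigma_f = 4 * 66 * 17.5 / 14.2 = 325.4 MPa

325.4 MPa


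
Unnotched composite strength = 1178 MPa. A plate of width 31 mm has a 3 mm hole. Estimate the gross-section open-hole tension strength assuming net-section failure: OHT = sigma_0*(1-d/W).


OHT = sigma_0*(1-d/W) = 1178*(1-3/31) = 1064.0 MPa

1064.0 MPa


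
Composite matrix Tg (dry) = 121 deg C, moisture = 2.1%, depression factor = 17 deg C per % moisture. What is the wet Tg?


Tg_wet = Tg_dry - k*moisture = 121 - 17*2.1 = 85.3 deg C

85.3 deg C


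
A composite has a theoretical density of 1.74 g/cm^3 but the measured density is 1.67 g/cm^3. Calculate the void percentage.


Void% = (rho_theo - rho_actual)/rho_theo * 100 = (1.74 - 1.67)/1.74 * 100 = 4.02%

4.02%


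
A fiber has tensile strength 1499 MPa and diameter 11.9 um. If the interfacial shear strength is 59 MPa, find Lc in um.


Lc = sigma_f * d / (2 * tau_i) = 1499 * 11.9 / (2 * 59) = 151.2 um

151.2 um


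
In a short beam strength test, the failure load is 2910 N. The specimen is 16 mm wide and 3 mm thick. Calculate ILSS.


ILSS = 3F/(4bh) = 3*2910/(4*16*3) = 45.47 MPa

45.47 MPa


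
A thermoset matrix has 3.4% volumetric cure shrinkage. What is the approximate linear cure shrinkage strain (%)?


Linear shrinkage ≈ vol_shrink/3 = 3.4/3 = 1.133%

1.133%


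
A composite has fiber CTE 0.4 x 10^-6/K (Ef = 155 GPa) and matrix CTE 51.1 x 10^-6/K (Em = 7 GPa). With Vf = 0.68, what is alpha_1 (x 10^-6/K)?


E1 = Ef*Vf + Em*(1-Vf) = 107.64
alpha_1 = (alpha_f*Ef*Vf + alpha_m*Em*(1-Vf))/E1 = 1.46 x 10^-6/K

1.46 x 10^-6/K


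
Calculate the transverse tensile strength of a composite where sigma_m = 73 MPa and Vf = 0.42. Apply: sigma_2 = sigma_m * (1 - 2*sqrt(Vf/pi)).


factor = 1 - 2*sqrt(0.42/pi) = 0.2687
sigma_2 = 73 * 0.2687 = 19.62 MPa

19.62 MPa


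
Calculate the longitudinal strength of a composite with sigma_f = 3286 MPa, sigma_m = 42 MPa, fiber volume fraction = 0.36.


sigma_1 = sigma_f*Vf + sigma_m*(1-Vf) = 3286*0.36 + 42*0.64 = 1209.8 MPa

1209.8 MPa


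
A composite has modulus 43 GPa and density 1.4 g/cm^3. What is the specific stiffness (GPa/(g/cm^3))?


Specific stiffness = E/rho = 43/1.4 = 30.7 GPa/(g/cm^3)

30.7 GPa/(g/cm^3)
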